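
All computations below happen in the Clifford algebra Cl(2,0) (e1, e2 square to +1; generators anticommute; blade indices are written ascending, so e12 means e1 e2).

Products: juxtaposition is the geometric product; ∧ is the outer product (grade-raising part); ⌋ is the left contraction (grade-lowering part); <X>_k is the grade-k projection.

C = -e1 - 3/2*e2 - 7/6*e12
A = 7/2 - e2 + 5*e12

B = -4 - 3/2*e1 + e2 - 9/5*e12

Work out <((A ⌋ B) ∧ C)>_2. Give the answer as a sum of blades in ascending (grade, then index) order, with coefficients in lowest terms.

step 1: -6 - 141/20*e1 + 7/2*e2 - 63/10*e12
step 2: 6*e1 + 9*e2 + 843/40*e12
step 3: 843/40*e12
Answer: 843/40*e12


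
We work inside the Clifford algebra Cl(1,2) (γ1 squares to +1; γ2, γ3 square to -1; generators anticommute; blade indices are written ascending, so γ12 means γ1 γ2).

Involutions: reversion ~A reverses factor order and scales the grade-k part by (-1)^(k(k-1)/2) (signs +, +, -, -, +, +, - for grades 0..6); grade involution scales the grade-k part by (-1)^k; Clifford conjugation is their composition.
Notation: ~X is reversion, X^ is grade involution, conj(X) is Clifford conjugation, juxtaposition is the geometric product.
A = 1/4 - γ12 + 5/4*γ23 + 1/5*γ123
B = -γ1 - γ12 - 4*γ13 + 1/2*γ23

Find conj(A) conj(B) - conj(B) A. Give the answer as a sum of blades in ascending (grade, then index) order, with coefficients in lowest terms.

first term: 3/8 + 7/20*γ1 - 9/5*γ2 + 1/5*γ3 + 21/4*γ12 + 1/4*γ13 - 157/40*γ23 - 5/4*γ123
second term: -3/8 + 7/20*γ1 - 9/5*γ2 + 1/5*γ3 + 21/4*γ12 + 1/4*γ13 - 157/40*γ23 + 5/4*γ123
Answer: 3/4 - 5/2*γ123


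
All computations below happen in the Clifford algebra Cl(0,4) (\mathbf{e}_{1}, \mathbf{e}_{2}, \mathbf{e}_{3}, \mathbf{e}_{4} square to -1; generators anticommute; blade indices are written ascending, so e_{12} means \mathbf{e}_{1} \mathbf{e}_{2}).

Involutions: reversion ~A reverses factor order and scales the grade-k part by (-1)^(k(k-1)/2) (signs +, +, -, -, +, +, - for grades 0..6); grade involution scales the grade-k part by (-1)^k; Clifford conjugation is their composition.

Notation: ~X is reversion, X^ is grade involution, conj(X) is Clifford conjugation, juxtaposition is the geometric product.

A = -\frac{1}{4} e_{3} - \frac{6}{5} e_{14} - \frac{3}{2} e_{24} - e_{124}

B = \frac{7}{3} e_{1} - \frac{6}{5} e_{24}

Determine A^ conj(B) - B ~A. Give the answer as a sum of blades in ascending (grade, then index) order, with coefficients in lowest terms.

first term: \frac{9}{5} - \frac{6}{5} e_{1} + \frac{14}{5} e_{4} - \frac{36}{25} e_{12} + \frac{7}{12} e_{13} + \frac{7}{3} e_{24} + \frac{7}{2} e_{124} - \frac{3}{10} e_{234}
second term: \frac{9}{5} + \frac{6}{5} e_{1} - \frac{14}{5} e_{4} + \frac{36}{25} e_{12} - \frac{7}{12} e_{13} - \frac{7}{3} e_{24} + \frac{7}{2} e_{124} - \frac{3}{10} e_{234}
Answer: -\frac{12}{5} e_{1} + \frac{28}{5} e_{4} - \frac{72}{25} e_{12} + \frac{7}{6} e_{13} + \frac{14}{3} e_{24}


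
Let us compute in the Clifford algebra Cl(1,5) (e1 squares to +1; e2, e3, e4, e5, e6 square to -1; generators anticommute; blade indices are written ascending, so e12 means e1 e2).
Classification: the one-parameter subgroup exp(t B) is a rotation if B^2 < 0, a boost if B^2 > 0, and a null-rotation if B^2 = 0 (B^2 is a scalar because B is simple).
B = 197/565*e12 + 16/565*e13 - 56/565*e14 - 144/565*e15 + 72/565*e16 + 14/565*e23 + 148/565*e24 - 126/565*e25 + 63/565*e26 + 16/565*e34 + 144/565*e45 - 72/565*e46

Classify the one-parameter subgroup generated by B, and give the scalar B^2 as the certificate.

B^2 term by term: the squares give (197/565)^2*(e12)^2 + (16/565)^2*(e13)^2 + (-56/565)^2*(e14)^2 + (-144/565)^2*(e15)^2 + (72/565)^2*(e16)^2 + (14/565)^2*(e23)^2 + (148/565)^2*(e24)^2 + (-126/565)^2*(e25)^2 + (63/565)^2*(e26)^2 + (16/565)^2*(e34)^2 + (144/565)^2*(e45)^2 + (-72/565)^2*(e46)^2 = 38809/319225*(+1) + 256/319225*(+1) + 3136/319225*(+1) + 20736/319225*(+1) + 5184/319225*(+1) + 196/319225*(-1) + 21904/319225*(-1) + 15876/319225*(-1) + 3969/319225*(-1) + 256/319225*(-1) + 20736/319225*(-1) + 5184/319225*(-1) = 0 (each basis 2-blade squares to minus the product of its generators' squares); cross terms between blades sharing an index anticommute and cancel; the commuting (index-disjoint) pairs give grade-4 terms 2*c*c'*(blade product), which cancel blade by blade — e1234: 6304/319225 - 4736/319225 - 1568/319225 = 0; e1235: 4032/319225 - 4032/319225 = 0; e1236: -2016/319225 + 2016/319225 = 0; e1245: 56736/319225 - 14112/319225 - 42624/319225 = 0; e1246: -28368/319225 + 7056/319225 + 21312/319225 = 0; e1256: 18144/319225 - 18144/319225 = 0; e1345: 4608/319225 - 4608/319225 = 0; e1346: -2304/319225 + 2304/319225 = 0; e1456: -20736/319225 + 20736/319225 = 0; e2345: 4032/319225 - 4032/319225 = 0; e2346: -2016/319225 + 2016/319225 = 0; e2456: -18144/319225 + 18144/319225 = 0 — confirming B is simple. So B^2 = 0.
Answer: null-rotation, certificate B^2 = 0. Why this suffices: the scalar 0 survives any versor conjugation, so its sign alone determines the class however B is presented.


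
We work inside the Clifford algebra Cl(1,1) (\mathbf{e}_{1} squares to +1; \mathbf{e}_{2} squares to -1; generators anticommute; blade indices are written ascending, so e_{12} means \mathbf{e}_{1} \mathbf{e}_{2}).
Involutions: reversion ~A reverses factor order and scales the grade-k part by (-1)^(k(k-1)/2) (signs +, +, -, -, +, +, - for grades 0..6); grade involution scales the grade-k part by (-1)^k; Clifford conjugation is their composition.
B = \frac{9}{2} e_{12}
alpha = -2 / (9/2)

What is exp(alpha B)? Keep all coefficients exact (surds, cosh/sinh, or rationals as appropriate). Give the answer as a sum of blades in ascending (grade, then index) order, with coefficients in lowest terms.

B^2 = (\frac{9}{2})^2*(e_{12})^2 = \frac{81}{4}*(+1) = \frac{81}{4} (a basis 2-blade squares to minus the product of its generators' squares).
B^2 = \frac{81}{4} — the series telescopes hyperbolically here: l = \frac{9}{2}, alpha*l = -2, so exp(alpha B) = cosh(-2) + (sinh(-2)/(\frac{9}{2}))*B = \cosh{\left(2 \right)} + (- \frac{2 \sinh{\left(2 \right)}}{9})*B.
Answer: \cosh{\left(2 \right)} - \sinh{\left(2 \right)} e_{12}


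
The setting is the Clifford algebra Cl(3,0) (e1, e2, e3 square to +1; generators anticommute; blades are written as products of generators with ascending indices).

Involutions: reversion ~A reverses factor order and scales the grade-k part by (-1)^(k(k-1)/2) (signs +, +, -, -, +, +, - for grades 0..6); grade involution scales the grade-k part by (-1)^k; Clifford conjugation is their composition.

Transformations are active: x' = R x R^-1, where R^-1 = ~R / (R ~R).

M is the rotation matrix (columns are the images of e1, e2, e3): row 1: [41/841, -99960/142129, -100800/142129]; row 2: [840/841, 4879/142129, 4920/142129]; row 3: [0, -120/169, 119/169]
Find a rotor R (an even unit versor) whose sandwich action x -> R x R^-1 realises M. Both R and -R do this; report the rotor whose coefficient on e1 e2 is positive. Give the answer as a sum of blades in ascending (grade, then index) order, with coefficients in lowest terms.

Method: write R = a + b12*e1 e2 + b13*e1 e3 + b23*e2 e3 with a^2 + b12^2 + b13^2 + b23^2 = 1 (so R^-1 = ~R). Expanding the columns R e_j ~R gives tr M = 4a^2 - 1 and, from the antisymmetric part, M21 - M12 = -4a*b12, M13 - M31 = 4a*b13, M32 - M23 = -4a*b23.
Here tr M = 111887/142129, so a^2 = (1 + tr M)/4 = 63504/142129 and a = ±252/377. Taking a = 252/377: M21 - M12 = 241920/142129, M13 - M31 = -100800/142129, M32 - M23 = -105840/142129, giving b12 = -240/377, b13 = -100/377, b23 = 105/377, i.e. R = 252/377 - 240/377*e1 e2 - 100/377*e1 e3 + 105/377*e2 e3.
Its e1 e2 coefficient is negative, so report the other preimage -R.
Answer: -252/377 + 240/377*e1 e2 + 100/377*e1 e3 - 105/377*e2 e3. Note: both R and -R realise this M (trace 111887/142129); the covering map identifies them, and the e1 e2-coefficient sign is the tie-breaker.


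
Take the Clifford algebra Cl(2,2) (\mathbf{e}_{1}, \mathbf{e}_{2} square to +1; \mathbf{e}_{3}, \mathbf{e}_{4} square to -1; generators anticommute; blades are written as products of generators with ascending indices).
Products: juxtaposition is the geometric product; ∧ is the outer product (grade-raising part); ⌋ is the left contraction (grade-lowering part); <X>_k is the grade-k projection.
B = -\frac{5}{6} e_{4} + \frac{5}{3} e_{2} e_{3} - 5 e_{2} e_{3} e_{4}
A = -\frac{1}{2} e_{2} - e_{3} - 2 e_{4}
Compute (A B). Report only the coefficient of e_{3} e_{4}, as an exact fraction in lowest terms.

step 1: -\frac{5}{3} - \frac{5}{3} e_{2} - \frac{5}{6} e_{3} - 10 e_{2} e_{3} + \frac{65}{12} e_{2} e_{4} + \frac{10}{3} e_{3} e_{4} - \frac{10}{3} e_{2} e_{3} e_{4}
Answer: \frac{10}{3}


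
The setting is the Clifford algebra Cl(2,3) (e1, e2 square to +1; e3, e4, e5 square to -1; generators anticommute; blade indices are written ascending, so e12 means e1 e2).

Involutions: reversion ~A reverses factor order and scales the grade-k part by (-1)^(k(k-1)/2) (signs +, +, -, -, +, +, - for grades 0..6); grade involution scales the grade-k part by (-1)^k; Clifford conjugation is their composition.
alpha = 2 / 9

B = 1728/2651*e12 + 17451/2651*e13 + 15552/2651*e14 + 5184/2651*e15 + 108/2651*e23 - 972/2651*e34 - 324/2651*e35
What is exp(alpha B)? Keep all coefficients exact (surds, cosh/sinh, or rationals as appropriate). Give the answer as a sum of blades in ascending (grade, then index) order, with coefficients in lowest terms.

B^2 term by term: the squares give (1728/2651)^2*(e12)^2 + (17451/2651)^2*(e13)^2 + (15552/2651)^2*(e14)^2 + (5184/2651)^2*(e15)^2 + (108/2651)^2*(e23)^2 + (-972/2651)^2*(e34)^2 + (-324/2651)^2*(e35)^2 = 2985984/7027801*(-1) + 304537401/7027801*(+1) + 241864704/7027801*(+1) + 26873856/7027801*(+1) + 11664/7027801*(+1) + 944784/7027801*(-1) + 104976/7027801*(-1) = 81 (each basis 2-blade squares to minus the product of its generators' squares); cross terms between blades sharing an index anticommute and cancel; the commuting (index-disjoint) pairs give grade-4 terms 2*c*c'*(blade product), which cancel blade by blade — e1234: -3359232/7027801 + 3359232/7027801 = 0; e1235: -1119744/7027801 + 1119744/7027801 = 0; e1345: 10077696/7027801 - 10077696/7027801 = 0 — confirming B is simple. So B^2 = 81.
B^2 = 81 — B^2 > 0, so the exponential closes hyperbolically: l = 9, alpha*l = 2, so exp(alpha B) = cosh(2) + (sinh(2)/9)*B = cosh(2) + (sinh(2)/9)*B.
Answer: cosh(2) + 192*sinh(2)/2651*e12 + 1939*sinh(2)/2651*e13 + 1728*sinh(2)/2651*e14 + 576*sinh(2)/2651*e15 + 12*sinh(2)/2651*e23 - 108*sinh(2)/2651*e34 - 36*sinh(2)/2651*e35


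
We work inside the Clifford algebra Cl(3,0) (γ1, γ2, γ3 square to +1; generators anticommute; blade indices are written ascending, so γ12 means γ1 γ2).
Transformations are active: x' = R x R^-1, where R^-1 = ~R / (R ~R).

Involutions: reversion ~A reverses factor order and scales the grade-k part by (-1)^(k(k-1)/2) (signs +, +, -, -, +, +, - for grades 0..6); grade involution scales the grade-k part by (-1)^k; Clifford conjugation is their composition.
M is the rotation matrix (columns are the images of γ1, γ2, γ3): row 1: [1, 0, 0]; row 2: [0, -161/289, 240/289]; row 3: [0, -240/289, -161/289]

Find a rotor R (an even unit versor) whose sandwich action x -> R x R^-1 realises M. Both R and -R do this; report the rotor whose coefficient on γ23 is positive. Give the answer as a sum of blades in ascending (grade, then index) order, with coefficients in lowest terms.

Method: write R = a + b12*γ12 + b13*γ13 + b23*γ23 with a^2 + b12^2 + b13^2 + b23^2 = 1 (so R^-1 = ~R). Expanding the columns R e_j ~R gives tr M = 4a^2 - 1 and, from the antisymmetric part, M21 - M12 = -4a*b12, M13 - M31 = 4a*b13, M32 - M23 = -4a*b23.
Here tr M = -33/289, so a^2 = (1 + tr M)/4 = 64/289 and a = ±8/17. Taking a = 8/17: M21 - M12 = 0, M13 - M31 = 0, M32 - M23 = -480/289, giving b12 = 0, b13 = 0, b23 = 15/17, i.e. R = 8/17 + 15/17*γ23.
Its γ23 coefficient is already positive.
Answer: 8/17 + 15/17*γ23. Uniqueness: Spin(3) -> SO(3) maps R and -R to the same rotation of trace -33/289; fixing the sign of the γ23 coefficient removes the ambiguity.


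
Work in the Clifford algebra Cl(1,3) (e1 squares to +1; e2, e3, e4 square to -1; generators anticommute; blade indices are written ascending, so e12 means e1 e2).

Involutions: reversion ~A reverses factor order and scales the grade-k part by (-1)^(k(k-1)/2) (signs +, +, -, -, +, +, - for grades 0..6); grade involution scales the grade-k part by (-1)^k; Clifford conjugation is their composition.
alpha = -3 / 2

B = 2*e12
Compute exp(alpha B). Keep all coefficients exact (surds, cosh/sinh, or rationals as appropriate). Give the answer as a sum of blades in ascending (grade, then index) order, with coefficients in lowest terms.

B^2 = (2)^2*(e12)^2 = 4*(+1) = 4 (a basis 2-blade squares to minus the product of its generators' squares).
B^2 = 4 — B^2 > 0, so the exponential closes hyperbolically: l = 2, alpha*l = -3, so exp(alpha B) = cosh(-3) + (sinh(-3)/2)*B = cosh(3) + (-sinh(3)/2)*B.
Answer: cosh(3) - sinh(3)*e12


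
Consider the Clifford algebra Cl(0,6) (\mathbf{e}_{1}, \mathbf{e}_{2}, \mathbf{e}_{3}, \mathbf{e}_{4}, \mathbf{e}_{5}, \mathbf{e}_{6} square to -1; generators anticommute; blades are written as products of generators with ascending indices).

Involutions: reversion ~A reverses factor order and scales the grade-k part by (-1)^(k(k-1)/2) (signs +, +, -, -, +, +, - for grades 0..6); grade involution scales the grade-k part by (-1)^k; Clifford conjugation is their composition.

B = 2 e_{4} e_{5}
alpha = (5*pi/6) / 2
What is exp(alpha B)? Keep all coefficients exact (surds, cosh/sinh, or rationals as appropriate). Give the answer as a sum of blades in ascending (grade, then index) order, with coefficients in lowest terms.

B^2 = (2)^2*(e_{4} e_{5})^2 = 4*(-1) = -4 (a basis 2-blade squares to minus the product of its generators' squares).
B^2 = -4 — the negative square puts this in the circular regime; l = 2, alpha*l = \frac{5 \pi}{6}, so exp(alpha B) = cos(\frac{5 \pi}{6}) + (sin(\frac{5 \pi}{6})/2)*B = - \frac{\sqrt{3}}{2} + (\frac{1}{4})*B.
Answer: - \frac{\sqrt{3}}{2} + \frac{1}{2} e_{4} e_{5}


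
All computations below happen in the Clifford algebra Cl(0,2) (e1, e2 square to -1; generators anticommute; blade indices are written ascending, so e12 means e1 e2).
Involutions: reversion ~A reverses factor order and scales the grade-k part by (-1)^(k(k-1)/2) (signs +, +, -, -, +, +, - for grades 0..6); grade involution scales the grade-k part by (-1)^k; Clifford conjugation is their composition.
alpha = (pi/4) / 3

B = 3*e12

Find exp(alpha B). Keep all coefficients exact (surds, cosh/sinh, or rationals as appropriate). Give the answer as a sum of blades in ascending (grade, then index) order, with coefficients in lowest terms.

B^2 = (3)^2*(e12)^2 = 9*(-1) = -9 (a basis 2-blade squares to minus the product of its generators' squares).
B^2 = -9 — B^2 < 0, so the exponential closes trigonometrically: l = 3, alpha*l = pi/4, so exp(alpha B) = cos(pi/4) + (sin(pi/4)/3)*B = sqrt(2)/2 + (sqrt(2)/6)*B.
Answer: sqrt(2)/2 + sqrt(2)/2*e12


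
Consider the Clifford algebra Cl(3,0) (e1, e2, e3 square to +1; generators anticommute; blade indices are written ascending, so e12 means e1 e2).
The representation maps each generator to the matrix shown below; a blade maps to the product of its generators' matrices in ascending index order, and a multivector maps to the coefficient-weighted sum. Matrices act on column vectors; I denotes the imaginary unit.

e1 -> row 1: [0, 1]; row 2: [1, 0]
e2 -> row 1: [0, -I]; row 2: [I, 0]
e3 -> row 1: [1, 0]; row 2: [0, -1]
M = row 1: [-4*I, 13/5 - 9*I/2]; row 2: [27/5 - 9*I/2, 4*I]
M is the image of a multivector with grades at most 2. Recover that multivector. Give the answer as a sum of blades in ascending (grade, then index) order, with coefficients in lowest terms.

Method: 1, rho(e1), rho(e2), rho(e3) form a trace-orthogonal basis of the 2x2 complex matrices (tr(X Y) = 2 if X = Y, else 0), so M = m0*1 + m1*rho(e1) + m2*rho(e2) + m3*rho(e3) with m0 = tr(M)/2 = 0, m1 = tr(M rho(e1))/2 = 4 - 9*I/2, m2 = tr(M rho(e2))/2 = -7*I/5, m3 = tr(M rho(e3))/2 = -4*I.
Multiplying table entries, the bivector images are rho(e12) = I*rho(e3), rho(e13) = -I*rho(e2), rho(e23) = I*rho(e1); with real blade coefficients the real parts of m0..m3 are the coefficients of 1, e1, e2, e3 and the imaginary parts give the bivectors (e23: Im m1, e13: -Im m2, e12: Im m3).
Answer: 4*e1 - 4*e12 + 7/5*e13 - 9/2*e23


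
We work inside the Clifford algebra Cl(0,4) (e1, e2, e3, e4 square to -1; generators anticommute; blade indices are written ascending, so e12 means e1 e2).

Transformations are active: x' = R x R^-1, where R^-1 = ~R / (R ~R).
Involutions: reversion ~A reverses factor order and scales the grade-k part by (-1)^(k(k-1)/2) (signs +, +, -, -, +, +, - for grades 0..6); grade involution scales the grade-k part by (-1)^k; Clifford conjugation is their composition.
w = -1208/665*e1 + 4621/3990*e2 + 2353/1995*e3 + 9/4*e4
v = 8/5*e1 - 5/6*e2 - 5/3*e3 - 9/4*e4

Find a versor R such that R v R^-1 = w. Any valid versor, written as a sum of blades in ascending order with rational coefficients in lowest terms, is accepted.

Since q(v) = q(w) = -39941/3600, the sum R = v + w = -144/665*e1 + 216/665*e2 - 324/665*e3 does the job whenever invertible.
Answer: -144/665*e1 + 216/665*e2 - 324/665*e3


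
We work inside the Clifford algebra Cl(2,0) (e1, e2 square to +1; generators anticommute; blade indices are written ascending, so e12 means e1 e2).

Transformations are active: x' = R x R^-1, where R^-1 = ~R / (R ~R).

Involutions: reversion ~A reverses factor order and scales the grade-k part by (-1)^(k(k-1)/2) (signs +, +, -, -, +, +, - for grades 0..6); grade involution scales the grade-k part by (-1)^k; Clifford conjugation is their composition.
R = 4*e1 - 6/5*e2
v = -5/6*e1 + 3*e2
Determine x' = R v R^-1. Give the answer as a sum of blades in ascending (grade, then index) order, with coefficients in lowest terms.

~R = 4*e1 - 6/5*e2, and R ~R = 436/25, so R^-1 = ~R / (436/25).
R v = -104/15 + 11*e12
Answer: -1535/654*e1 - 223/109*e2


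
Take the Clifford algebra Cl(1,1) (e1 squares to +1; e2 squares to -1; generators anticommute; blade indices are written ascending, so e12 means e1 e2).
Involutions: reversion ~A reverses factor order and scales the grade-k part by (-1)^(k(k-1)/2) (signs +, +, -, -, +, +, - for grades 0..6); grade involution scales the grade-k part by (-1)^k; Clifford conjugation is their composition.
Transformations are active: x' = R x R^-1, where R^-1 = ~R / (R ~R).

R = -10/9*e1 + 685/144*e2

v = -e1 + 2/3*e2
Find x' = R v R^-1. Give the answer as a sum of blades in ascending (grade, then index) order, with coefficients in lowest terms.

~R = -10/9*e1 + 685/144*e2, and R ~R = -147875/6912, so R^-1 = ~R / (-147875/6912).
R v = -445/216 + 1735/432*e12
Answer: 41843/53235*e1 + 13282/53235*e2


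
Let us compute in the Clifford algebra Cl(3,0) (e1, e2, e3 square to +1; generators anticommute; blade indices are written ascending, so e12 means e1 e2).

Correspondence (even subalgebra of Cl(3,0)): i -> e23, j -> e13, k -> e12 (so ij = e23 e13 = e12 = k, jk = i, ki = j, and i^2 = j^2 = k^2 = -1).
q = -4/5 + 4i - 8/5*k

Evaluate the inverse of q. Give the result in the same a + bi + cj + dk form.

In blades: q = -4/5 - 8/5*e12 + 4*e23.
With qbar = -4/5 + 8/5*e12 - 4*e23 (scalar fixed, mapped units negated), q qbar = 96/5 (the sum of squared coefficients), so q^-1 = qbar / (96/5) = -1/24 + 1/12*e12 - 5/24*e23; translating back:
Answer: -1/24 - 5/24*i + 1/12*k


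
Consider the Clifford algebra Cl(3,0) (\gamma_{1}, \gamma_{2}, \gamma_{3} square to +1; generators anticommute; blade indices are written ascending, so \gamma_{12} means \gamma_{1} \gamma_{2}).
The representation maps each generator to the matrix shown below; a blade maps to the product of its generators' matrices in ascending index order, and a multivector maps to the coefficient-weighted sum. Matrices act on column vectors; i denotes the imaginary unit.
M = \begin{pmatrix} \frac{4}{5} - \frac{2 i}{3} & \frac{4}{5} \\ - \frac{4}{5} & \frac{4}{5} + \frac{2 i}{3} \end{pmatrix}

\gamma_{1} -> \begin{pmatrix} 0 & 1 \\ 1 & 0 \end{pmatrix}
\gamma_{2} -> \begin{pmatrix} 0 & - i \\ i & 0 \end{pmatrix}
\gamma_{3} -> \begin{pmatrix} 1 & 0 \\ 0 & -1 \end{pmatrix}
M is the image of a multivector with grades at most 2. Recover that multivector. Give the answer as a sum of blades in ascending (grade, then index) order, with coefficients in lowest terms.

Method: 1, rho(\gamma_{1}), rho(\gamma_{2}), rho(\gamma_{3}) form a trace-orthogonal basis of the 2x2 complex matrices (tr(X Y) = 2 if X = Y, else 0), so M = m0*1 + m1*rho(\gamma_{1}) + m2*rho(\gamma_{2}) + m3*rho(\gamma_{3}) with m0 = tr(M)/2 = \frac{4}{5}, m1 = tr(M rho(\gamma_{1}))/2 = 0, m2 = tr(M rho(\gamma_{2}))/2 = \frac{4 i}{5}, m3 = tr(M rho(\gamma_{3}))/2 = - \frac{2 i}{3}.
Multiplying table entries, the bivector images are rho(\gamma_{12}) = i*rho(\gamma_{3}), rho(\gamma_{13}) = -i*rho(\gamma_{2}), rho(\gamma_{23}) = i*rho(\gamma_{1}); with real blade coefficients the real parts of m0..m3 are the coefficients of 1, \gamma_{1}, \gamma_{2}, \gamma_{3} and the imaginary parts give the bivectors (\gamma_{23}: Im m1, \gamma_{13}: -Im m2, \gamma_{12}: Im m3).
Answer: \frac{4}{5} - \frac{2}{3} \gamma_{12} - \frac{4}{5} \gamma_{13}


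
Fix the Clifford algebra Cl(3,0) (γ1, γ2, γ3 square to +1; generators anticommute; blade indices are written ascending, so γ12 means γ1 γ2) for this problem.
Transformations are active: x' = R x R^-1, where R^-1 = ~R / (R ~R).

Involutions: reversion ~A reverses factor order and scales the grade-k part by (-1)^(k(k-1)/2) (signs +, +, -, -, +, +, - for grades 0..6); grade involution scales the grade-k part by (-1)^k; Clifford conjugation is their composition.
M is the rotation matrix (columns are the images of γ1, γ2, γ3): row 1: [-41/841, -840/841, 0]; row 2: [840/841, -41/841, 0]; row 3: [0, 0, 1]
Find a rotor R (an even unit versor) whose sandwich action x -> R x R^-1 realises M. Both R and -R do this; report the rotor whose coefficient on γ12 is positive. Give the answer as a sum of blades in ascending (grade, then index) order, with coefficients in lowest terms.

Method: write R = a + b12*γ12 + b13*γ13 + b23*γ23 with a^2 + b12^2 + b13^2 + b23^2 = 1 (so R^-1 = ~R). Expanding the columns R e_j ~R gives tr M = 4a^2 - 1 and, from the antisymmetric part, M21 - M12 = -4a*b12, M13 - M31 = 4a*b13, M32 - M23 = -4a*b23.
Here tr M = 759/841, so a^2 = (1 + tr M)/4 = 400/841 and a = ±20/29. Taking a = 20/29: M21 - M12 = 1680/841, M13 - M31 = 0, M32 - M23 = 0, giving b12 = -21/29, b13 = 0, b23 = 0, i.e. R = 20/29 - 21/29*γ12.
Its γ12 coefficient is negative, so report the other preimage -R.
Answer: -20/29 + 21/29*γ12. Note: both R and -R realise this M (trace 759/841); the covering map identifies them, and the γ12-coefficient sign is the tie-breaker.


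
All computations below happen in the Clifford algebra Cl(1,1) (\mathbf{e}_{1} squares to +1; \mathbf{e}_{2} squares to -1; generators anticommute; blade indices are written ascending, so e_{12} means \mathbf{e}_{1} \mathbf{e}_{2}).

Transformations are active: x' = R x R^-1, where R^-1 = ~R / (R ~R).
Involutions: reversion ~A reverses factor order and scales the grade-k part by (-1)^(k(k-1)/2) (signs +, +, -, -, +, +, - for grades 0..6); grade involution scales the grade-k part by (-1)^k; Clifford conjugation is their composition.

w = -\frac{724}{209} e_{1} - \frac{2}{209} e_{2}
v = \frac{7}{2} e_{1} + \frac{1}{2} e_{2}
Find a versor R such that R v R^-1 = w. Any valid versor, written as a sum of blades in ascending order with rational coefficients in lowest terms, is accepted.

Reasoning: v^2 = w^2 = 12 since conjugation preserves the quadratic form; R = v + w = \frac{15}{418} e_{1} + \frac{205}{418} e_{2} is then valid when invertible, keeping its own part and reversing (v - w)/2.
Answer: \frac{15}{418} e_{1} + \frac{205}{418} e_{2}


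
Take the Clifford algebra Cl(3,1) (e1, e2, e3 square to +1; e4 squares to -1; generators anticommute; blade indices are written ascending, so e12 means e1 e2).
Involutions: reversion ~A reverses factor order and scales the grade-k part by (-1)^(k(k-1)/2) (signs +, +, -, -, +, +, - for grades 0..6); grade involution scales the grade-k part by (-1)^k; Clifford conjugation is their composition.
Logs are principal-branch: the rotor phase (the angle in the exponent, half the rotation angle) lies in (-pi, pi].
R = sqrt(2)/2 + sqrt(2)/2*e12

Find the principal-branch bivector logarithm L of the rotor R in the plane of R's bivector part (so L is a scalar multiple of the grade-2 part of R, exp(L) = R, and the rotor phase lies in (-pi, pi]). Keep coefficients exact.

The scalar part of R is sqrt(2)/2, so the principal-branch rotor phase is pinned; divide the bivector part by its sine to get the unit plane — L is the phase times that plane.
Concretely: cos(phase) = sqrt(2)/2 gives phase = ±pi/4, and since phase/sin(phase) is even the sign is immaterial: L = (phase/sin(phase)) * <R>_2 = (sqrt(2)*pi/4) * <R>_2.
Answer: pi/4*e12


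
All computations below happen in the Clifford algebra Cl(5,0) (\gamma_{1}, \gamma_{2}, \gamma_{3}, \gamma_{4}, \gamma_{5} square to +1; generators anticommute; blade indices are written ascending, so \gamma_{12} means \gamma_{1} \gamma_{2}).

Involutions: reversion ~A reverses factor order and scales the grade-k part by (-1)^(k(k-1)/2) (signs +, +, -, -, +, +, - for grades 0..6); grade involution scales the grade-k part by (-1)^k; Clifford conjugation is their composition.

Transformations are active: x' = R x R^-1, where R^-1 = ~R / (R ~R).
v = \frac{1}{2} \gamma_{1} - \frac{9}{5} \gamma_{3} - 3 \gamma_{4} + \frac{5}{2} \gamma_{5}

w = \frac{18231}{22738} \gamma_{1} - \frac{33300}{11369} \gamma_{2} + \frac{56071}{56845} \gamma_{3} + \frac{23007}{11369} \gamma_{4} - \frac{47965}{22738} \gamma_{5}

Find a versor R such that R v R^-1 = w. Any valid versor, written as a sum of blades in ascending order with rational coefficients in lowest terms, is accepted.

Here q(v) = q(w) = \frac{937}{50}; the classical choice R = v + w = \frac{14800}{11369} \gamma_{1} - \frac{33300}{11369} \gamma_{2} - \frac{9250}{11369} \gamma_{3} - \frac{11100}{11369} \gamma_{4} + \frac{4440}{11369} \gamma_{5} then realises v -> w under the sandwich.
Answer: \frac{14800}{11369} \gamma_{1} - \frac{33300}{11369} \gamma_{2} - \frac{9250}{11369} \gamma_{3} - \frac{11100}{11369} \gamma_{4} + \frac{4440}{11369} \gamma_{5}


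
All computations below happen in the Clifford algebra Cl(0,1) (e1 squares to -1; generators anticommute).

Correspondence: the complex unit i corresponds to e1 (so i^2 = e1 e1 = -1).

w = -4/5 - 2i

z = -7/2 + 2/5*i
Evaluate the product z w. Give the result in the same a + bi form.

In blades: z = -7/2 + 2/5*e1, w = -4/5 - 2*e1.
Distribute z over w term by term (generator squares from the signature, products reordered to ascending indices): (-7/2)*w = 14/5 + 7*e1; (2/5*e1)*w = 4/5 - 8/25*e1.
Sum: 18/5 + 167/25*e1; translating back through the correspondence:
Answer: 18/5 + 167/25*i


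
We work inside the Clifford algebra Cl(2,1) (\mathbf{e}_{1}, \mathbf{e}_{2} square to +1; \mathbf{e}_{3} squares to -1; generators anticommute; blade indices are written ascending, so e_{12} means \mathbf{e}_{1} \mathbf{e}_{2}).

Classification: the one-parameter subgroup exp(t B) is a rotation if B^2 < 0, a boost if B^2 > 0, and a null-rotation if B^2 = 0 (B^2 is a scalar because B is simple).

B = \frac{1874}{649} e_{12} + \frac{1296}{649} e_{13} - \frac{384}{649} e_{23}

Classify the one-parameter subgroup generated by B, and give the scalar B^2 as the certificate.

B^2 term by term: the squares give (\frac{1874}{649})^2*(e_{12})^2 + (\frac{1296}{649})^2*(e_{13})^2 + (-\frac{384}{649})^2*(e_{23})^2 = \frac{3511876}{421201}*(-1) + \frac{1679616}{421201}*(+1) + \frac{147456}{421201}*(+1) = -4 (each basis 2-blade squares to minus the product of its generators' squares); cross terms between blades sharing an index anticommute and cancel. So B^2 = -4.
Answer: rotation, certificate B^2 = -4. Certificate logic: -4 is a conjugation-invariant scalar, so its sign fixes rotation versus boost versus null-rotation outright.


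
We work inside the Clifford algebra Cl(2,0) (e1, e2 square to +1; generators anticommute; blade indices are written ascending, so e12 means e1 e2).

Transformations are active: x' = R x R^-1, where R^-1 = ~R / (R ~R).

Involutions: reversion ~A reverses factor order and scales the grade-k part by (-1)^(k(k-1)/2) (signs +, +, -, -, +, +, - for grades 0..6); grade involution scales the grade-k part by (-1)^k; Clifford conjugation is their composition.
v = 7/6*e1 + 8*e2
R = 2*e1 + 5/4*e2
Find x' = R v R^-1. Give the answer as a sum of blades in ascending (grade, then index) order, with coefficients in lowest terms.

~R = 2*e1 + 5/4*e2, and R ~R = 89/16, so R^-1 = ~R / (89/16).
R v = 37/3 + 349/24*e12
Answer: 1371/178*e1 - 656/267*e2


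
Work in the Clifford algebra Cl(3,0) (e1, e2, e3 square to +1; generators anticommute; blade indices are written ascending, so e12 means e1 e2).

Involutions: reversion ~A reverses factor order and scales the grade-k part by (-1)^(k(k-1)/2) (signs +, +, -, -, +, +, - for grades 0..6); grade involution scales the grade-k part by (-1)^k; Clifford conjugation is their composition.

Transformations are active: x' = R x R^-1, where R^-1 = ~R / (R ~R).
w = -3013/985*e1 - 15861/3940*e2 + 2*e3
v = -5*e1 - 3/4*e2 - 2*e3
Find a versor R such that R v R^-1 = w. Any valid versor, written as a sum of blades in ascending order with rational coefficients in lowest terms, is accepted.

Take R = v + w = -7938/985*e1 - 4704/985*e2. Because q(v) = q(w) = 473/16, conjugation by R sends v exactly to w.
Answer: -7938/985*e1 - 4704/985*e2


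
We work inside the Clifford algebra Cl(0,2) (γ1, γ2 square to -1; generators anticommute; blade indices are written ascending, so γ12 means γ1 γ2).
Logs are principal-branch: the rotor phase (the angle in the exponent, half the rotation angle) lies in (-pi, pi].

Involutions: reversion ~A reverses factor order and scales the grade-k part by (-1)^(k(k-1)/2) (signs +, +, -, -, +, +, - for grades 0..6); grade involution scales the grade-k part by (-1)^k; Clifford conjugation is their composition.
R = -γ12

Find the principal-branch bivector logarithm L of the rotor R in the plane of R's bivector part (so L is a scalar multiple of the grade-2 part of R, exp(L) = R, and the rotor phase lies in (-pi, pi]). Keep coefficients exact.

The scalar part of R is 0, which fixes the principal-branch rotor phase; the unit plane is then the bivector part divided by the sine of that phase, and L is that plane scaled by the phase.
Concretely: cos(phase) = 0 gives phase = ±pi/2, and since phase/sin(phase) is even the sign is immaterial: L = (phase/sin(phase)) * <R>_2 = (pi/2) * <R>_2.
Answer: -pi/2*γ12


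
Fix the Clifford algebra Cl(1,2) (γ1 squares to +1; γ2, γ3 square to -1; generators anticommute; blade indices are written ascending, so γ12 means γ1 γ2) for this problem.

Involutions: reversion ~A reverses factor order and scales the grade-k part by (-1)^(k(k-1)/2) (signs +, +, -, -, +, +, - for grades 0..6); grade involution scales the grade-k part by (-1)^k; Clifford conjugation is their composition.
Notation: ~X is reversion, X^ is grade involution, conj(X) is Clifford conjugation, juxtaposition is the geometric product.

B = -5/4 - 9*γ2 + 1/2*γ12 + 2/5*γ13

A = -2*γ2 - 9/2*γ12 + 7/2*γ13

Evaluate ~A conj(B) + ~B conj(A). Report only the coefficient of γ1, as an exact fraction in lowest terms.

first term: 343/20 - 79/2*γ1 + 5/2*γ2 - 45/8*γ12 + 35/8*γ13 + 71/20*γ23 + 307/10*γ123
second term: 343/20 - 79/2*γ1 - 5/2*γ2 - 45/8*γ12 + 35/8*γ13 - 71/20*γ23 - 307/10*γ123
Answer: -79


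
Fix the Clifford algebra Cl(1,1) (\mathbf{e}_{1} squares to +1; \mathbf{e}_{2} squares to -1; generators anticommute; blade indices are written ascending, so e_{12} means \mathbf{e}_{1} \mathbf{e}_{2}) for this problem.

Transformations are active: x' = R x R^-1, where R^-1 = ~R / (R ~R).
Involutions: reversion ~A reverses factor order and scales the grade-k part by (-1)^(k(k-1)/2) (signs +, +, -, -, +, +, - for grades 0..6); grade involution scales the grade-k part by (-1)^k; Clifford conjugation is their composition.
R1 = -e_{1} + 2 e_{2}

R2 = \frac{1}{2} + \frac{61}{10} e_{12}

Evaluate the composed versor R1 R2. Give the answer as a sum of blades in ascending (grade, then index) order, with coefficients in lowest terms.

Distribute over the terms of R1 (each basis-blade product reordered to ascending indices, repeated generators contracted through their squares):
(-e_{1}) R2 = -\frac{1}{2} e_{1} - \frac{61}{10} e_{2}
(2 e_{2}) R2 = \frac{61}{5} e_{1} + e_{2}
Summing the partial products and collecting blades:
Answer: \frac{117}{10} e_{1} - \frac{51}{10} e_{2}


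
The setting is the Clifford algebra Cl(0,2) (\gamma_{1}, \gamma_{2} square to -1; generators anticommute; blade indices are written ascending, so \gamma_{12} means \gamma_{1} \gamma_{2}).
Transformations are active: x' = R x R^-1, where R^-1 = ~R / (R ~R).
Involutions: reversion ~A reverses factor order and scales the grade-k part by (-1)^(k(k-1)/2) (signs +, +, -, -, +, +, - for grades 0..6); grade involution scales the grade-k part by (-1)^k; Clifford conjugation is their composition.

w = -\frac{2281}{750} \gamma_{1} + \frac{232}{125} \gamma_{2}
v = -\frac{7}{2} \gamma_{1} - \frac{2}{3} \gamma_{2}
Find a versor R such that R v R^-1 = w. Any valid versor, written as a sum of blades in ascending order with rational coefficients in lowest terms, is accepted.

Take R = v + w = -\frac{2453}{375} \gamma_{1} + \frac{446}{375} \gamma_{2}. Because q(v) = q(w) = -\frac{457}{36}, conjugation by R sends v exactly to w.
Answer: -\frac{2453}{375} \gamma_{1} + \frac{446}{375} \gamma_{2}


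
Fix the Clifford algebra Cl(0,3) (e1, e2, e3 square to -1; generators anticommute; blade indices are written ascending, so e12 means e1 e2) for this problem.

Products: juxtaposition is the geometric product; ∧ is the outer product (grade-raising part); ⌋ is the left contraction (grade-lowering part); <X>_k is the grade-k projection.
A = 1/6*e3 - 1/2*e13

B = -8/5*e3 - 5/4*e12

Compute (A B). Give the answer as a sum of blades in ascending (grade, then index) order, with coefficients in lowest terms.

step 1: 4/15 - 4/5*e1 - 5/8*e23 - 5/24*e123
Answer: 4/15 - 4/5*e1 - 5/8*e23 - 5/24*e123


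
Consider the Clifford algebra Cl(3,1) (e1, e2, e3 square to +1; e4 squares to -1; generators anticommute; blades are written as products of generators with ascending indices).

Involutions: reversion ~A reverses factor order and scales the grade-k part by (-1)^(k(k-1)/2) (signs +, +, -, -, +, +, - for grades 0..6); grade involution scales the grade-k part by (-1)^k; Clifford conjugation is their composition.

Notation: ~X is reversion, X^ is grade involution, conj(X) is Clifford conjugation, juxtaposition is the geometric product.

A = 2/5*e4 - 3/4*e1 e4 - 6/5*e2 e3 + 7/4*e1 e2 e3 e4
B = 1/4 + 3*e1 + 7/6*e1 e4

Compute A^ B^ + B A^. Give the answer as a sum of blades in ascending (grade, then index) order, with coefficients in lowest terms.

first term: -7/8 - 7/15*e1 - 47/20*e4 - 111/80*e1 e4 + 209/120*e2 e3 + 18/5*e1 e2 e3 + 21/4*e2 e3 e4 - 77/80*e1 e2 e3 e4
second term: -7/8 + 7/15*e1 - 47/20*e4 - 111/80*e1 e4 + 209/120*e2 e3 - 18/5*e1 e2 e3 + 21/4*e2 e3 e4 - 77/80*e1 e2 e3 e4
Answer: -7/4 - 47/10*e4 - 111/40*e1 e4 + 209/60*e2 e3 + 21/2*e2 e3 e4 - 77/40*e1 e2 e3 e4


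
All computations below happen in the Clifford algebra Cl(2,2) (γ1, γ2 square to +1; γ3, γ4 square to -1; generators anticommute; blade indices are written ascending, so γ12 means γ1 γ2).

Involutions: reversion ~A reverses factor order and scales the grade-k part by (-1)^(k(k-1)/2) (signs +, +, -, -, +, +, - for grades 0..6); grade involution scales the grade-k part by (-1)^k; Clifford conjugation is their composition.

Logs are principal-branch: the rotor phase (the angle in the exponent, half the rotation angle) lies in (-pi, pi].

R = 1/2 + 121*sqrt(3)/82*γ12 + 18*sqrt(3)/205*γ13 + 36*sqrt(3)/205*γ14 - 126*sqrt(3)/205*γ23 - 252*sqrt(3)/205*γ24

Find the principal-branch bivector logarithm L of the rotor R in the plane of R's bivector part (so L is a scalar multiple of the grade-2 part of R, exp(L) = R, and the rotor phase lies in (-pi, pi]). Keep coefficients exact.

The scalar part of R is 1/2, so the principal-branch rotor phase is pinned; divide the bivector part by its sine to get the unit plane — L is the phase times that plane.
Concretely: cos(phase) = 1/2 gives phase = ±pi/3, and since phase/sin(phase) is even the sign is immaterial: L = (phase/sin(phase)) * <R>_2 = (2*sqrt(3)*pi/9) * <R>_2.
Answer: 121*pi/123*γ12 + 12*pi/205*γ13 + 24*pi/205*γ14 - 84*pi/205*γ23 - 168*pi/205*γ24


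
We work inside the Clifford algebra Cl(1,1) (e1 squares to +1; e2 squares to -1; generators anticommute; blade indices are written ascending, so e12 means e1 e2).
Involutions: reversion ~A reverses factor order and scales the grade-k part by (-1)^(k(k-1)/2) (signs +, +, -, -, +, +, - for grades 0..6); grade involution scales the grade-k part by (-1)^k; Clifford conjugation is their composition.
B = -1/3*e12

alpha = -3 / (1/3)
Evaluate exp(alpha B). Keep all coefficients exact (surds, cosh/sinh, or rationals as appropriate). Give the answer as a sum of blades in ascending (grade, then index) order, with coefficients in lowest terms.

B^2 = (-1/3)^2*(e12)^2 = 1/9*(+1) = 1/9 (a basis 2-blade squares to minus the product of its generators' squares).
B^2 = 1/9 — B^2 > 0, so the exponential closes hyperbolically: l = 1/3, alpha*l = -3, so exp(alpha B) = cosh(-3) + (sinh(-3)/(1/3))*B = cosh(3) + (-3*sinh(3))*B.
Answer: cosh(3) + sinh(3)*e12


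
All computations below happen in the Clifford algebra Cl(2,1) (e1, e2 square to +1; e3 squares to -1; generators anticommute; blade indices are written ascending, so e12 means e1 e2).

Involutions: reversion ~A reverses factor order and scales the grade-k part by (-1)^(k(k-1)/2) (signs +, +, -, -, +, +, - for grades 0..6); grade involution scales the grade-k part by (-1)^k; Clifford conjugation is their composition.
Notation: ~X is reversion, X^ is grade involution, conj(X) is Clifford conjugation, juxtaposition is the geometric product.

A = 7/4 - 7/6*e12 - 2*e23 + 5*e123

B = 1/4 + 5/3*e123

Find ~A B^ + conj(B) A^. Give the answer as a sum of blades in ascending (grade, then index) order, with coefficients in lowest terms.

first term: 421/48 - 10/3*e1 + 35/18*e3 + 7/24*e12 + 1/2*e23 - 25/6*e123
second term: -379/48 - 10/3*e1 + 35/18*e3 - 7/24*e12 - 1/2*e23 + 5/3*e123
Answer: 7/8 - 20/3*e1 + 35/9*e3 - 5/2*e123


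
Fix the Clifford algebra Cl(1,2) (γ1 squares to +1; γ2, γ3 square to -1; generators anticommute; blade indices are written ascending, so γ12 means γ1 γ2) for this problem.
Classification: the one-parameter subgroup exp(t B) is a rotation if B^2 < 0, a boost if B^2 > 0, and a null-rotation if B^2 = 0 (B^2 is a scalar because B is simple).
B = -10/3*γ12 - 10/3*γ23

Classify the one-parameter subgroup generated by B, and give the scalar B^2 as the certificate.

B^2 term by term: the squares give (-10/3)^2*(γ12)^2 + (-10/3)^2*(γ23)^2 = 100/9*(+1) + 100/9*(-1) = 0 (each basis 2-blade squares to minus the product of its generators' squares); cross terms between blades sharing an index anticommute and cancel. So B^2 = 0.
Answer: null-rotation, certificate B^2 = 0. The class reads off the invariant scalar 0 directly.


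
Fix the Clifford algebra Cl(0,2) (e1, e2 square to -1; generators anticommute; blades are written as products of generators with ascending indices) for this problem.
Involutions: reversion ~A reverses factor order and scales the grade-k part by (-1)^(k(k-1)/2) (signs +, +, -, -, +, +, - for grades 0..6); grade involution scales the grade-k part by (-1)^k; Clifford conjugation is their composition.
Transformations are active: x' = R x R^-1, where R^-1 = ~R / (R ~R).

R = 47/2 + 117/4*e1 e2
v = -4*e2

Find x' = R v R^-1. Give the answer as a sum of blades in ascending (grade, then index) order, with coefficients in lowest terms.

~R = 47/2 - 117/4*e1 e2, and R ~R = 22525/16, so R^-1 = ~R / (22525/16).
R v = 117*e1 - 94*e2
Answer: 87984/22525*e1 + 19412/22525*e2
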